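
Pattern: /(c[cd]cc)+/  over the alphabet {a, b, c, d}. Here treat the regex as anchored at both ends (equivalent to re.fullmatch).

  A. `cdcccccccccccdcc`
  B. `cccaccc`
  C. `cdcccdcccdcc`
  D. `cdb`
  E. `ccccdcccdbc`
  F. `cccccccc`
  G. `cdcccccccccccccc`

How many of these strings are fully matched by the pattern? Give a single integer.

4

A → match
B → no match
C → match
D → no match — must end with `cc`
E → no match — must end with `cc`
F → match
G → match
Total matched: 4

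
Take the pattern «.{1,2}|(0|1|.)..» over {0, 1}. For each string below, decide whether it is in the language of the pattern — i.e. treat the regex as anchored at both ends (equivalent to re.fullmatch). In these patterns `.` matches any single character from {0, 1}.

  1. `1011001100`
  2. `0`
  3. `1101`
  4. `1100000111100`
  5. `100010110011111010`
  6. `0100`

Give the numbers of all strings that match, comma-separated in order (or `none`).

1 → no match
2 → match
3 → no match
4 → no match
5 → no match
6 → no match

2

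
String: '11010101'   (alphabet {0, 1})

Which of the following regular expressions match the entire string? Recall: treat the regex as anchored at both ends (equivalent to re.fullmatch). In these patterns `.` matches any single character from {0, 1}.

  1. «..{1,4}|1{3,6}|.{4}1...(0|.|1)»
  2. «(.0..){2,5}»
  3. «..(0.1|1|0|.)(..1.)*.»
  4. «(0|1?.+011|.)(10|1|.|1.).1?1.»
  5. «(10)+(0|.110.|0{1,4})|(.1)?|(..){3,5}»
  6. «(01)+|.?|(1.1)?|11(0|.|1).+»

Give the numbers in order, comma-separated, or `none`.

1 → no match
2 → no match
3 → match
4 → no match
5 → match
6 → match

3, 5, 6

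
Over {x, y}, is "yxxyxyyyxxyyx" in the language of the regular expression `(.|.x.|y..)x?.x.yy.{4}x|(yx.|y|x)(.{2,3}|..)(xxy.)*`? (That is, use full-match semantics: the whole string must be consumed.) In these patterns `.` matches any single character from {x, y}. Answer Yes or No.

Yes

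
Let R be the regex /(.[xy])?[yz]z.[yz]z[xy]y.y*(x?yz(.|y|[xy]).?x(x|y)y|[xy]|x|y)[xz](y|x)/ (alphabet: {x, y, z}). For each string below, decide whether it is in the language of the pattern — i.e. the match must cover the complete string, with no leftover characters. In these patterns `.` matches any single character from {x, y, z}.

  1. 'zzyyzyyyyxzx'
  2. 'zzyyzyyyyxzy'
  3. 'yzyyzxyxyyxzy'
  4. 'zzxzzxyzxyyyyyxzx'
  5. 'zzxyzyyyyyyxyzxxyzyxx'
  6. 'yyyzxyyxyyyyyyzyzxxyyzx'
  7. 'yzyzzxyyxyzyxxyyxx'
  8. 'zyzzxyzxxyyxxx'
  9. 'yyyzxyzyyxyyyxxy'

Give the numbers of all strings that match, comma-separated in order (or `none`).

1. 'zzyyzyyyyxzx' → match
2. 'zzyyzyyyyxzy' → match
3 → match
4 → no match
5 → no match
6 → no match
7 → match
8 → no match
9 → match

1, 2, 3, 7, 9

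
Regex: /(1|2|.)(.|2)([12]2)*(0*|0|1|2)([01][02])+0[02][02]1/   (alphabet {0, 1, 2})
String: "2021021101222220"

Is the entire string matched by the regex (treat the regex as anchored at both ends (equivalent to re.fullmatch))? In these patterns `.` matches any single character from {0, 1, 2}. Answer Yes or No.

No

Every match must end with "1", but "2021021101222220" does not.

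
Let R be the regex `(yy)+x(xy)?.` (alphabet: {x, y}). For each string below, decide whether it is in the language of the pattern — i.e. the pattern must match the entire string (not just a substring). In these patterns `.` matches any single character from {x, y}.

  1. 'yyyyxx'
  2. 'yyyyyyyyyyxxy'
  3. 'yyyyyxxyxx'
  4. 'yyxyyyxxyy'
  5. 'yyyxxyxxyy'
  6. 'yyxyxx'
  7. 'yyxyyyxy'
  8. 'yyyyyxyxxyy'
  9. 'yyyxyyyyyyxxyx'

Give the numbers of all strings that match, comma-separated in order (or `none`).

1

1 → match
2 → no match
3 → no match
4 → no match
5 → no match
6 → no match
7 → no match
8 → no match
9 → no match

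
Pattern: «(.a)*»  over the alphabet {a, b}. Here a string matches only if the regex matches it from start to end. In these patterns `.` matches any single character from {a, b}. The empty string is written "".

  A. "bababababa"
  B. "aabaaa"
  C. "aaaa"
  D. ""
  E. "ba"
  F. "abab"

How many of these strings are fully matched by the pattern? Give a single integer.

A → match
B → match
C → match
D → match
E → match
F → no match
Total matched: 5

5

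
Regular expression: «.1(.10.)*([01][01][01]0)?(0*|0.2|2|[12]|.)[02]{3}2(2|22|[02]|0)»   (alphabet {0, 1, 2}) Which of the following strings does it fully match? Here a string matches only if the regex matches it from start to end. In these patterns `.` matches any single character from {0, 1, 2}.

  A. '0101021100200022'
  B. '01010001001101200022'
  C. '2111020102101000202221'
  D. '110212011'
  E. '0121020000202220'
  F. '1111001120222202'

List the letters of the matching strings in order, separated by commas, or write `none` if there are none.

A, B, E

A → match
B → match
C → no match
D → no match
E → match
F → no match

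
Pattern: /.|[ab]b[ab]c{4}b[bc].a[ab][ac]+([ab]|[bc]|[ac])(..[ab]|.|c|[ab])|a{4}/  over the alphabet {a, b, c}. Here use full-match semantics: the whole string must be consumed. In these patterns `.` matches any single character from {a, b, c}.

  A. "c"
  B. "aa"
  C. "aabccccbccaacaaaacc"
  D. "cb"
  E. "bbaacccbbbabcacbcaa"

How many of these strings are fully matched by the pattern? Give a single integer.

A → match
B → no match
C → no match
D → no match
E → no match
Total matched: 1

1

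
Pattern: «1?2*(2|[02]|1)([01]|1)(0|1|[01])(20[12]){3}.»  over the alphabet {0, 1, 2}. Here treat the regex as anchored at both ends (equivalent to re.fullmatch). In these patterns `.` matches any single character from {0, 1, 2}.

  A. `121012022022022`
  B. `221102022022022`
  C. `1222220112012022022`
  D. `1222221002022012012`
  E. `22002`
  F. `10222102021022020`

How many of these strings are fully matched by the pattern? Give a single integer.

4

A → match
B → match
C → match
D → match
E → no match
F → no match
Total matched: 4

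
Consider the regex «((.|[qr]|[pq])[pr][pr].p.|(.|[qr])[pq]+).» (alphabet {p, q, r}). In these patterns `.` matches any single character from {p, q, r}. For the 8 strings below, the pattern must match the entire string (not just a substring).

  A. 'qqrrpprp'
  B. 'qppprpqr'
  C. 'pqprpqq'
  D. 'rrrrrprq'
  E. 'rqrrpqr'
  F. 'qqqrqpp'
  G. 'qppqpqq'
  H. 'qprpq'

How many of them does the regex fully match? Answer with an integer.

1

A → no match
B → no match
C → no match
D → no match
E → no match
F → no match
G → match
H → no match
Total matched: 1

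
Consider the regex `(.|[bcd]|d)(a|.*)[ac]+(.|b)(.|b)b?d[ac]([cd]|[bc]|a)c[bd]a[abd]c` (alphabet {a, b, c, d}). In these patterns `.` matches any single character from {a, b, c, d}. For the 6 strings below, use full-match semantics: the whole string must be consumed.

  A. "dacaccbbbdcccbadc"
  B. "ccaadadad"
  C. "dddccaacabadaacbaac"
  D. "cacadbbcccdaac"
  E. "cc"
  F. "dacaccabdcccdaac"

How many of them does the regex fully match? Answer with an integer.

A → match
B → no match — must end with "c"
C → match
D → no match
E → no match
F → match
Total matched: 3

3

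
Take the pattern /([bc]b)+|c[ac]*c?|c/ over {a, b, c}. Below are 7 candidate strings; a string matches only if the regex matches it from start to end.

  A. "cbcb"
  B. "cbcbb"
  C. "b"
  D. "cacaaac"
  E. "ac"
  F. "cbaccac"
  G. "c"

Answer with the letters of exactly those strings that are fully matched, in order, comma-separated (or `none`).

A, D, G

A → match
B → no match
C → no match
D → match
E → no match
F → no match
G → match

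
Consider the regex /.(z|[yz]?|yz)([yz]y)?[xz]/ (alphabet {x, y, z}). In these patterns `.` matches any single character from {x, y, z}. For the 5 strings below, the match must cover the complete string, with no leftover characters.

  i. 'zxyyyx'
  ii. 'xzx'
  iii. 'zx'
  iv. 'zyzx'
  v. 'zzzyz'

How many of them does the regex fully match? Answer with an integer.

i → no match
ii → match
iii → match
iv → match
v → match
Total matched: 4

4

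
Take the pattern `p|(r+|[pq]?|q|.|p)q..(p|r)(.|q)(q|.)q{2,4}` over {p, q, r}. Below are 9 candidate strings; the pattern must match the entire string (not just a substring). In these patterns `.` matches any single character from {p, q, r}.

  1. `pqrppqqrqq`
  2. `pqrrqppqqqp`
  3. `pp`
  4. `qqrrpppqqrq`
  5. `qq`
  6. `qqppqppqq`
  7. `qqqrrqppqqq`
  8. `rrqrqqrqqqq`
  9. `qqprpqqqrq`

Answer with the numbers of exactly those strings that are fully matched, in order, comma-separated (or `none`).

1 → no match
2 → no match
3 → no match
4 → no match
5 → no match
6 → no match
7 → no match
8 → no match
9 → no match

none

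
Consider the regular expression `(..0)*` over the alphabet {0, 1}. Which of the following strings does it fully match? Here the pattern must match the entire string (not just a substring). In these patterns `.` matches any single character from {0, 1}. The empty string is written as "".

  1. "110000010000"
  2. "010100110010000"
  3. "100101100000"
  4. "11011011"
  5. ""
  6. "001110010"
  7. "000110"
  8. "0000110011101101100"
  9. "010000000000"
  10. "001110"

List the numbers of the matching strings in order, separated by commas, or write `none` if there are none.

1 → match
2 → match
3 → no match
4 → no match
5 → match
6 → no match
7 → match
8 → no match
9 → match
10 → no match

1, 2, 5, 7, 9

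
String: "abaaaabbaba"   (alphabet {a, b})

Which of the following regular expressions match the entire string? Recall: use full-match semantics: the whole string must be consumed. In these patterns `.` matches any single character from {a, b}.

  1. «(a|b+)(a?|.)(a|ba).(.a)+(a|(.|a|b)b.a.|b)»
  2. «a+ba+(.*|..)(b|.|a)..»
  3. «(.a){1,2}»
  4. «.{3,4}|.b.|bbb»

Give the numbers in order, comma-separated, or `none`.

2

1 → no match
2 → match
3 → no match
4 → no match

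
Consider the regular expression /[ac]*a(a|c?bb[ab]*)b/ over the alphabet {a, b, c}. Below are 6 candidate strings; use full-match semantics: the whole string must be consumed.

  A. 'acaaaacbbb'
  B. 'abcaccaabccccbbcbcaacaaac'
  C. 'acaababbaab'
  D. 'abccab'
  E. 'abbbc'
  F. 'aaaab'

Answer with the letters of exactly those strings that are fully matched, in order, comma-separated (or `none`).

A, F

A → match
B → no match — must end with 'b'
C → no match
D → no match
E → no match — must end with 'b'
F → match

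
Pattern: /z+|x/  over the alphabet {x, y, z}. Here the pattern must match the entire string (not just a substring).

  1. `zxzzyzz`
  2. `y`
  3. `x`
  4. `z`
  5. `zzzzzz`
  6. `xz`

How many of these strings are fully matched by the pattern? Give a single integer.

3

1 → no match
2 → no match
3 → match
4 → match
5 → match
6 → no match
Total matched: 3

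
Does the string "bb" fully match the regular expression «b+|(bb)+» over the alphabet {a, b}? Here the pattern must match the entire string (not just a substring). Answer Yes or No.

Yes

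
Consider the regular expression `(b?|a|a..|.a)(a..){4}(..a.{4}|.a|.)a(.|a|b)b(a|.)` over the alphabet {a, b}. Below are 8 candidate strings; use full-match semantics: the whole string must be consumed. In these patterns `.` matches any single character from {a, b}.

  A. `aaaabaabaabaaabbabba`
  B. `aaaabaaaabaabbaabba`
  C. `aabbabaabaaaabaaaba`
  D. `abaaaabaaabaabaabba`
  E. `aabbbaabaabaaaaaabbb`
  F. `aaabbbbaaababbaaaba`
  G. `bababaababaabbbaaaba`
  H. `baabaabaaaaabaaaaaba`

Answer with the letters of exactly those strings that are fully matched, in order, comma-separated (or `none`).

A → match
B → match
C → match
D → no match
E → no match
F → no match
G → no match
H → match

A, B, C, H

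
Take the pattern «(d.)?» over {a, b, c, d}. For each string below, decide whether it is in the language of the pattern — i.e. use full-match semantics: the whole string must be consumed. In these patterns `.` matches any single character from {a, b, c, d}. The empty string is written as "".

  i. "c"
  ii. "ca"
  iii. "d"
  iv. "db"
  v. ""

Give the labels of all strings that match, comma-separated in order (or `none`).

iv, v

i → no match
ii → no match
iii → no match
iv → match
v → match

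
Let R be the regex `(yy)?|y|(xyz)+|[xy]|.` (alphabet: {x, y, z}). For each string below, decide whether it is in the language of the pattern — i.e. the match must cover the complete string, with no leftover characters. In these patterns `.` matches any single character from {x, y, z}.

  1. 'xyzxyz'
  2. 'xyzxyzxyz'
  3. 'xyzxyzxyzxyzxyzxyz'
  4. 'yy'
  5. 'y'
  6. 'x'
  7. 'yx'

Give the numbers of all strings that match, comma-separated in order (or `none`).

1, 2, 3, 4, 5, 6

1 → match
2 → match
3 → match
4 → match
5 → match
6 → match
7 → no match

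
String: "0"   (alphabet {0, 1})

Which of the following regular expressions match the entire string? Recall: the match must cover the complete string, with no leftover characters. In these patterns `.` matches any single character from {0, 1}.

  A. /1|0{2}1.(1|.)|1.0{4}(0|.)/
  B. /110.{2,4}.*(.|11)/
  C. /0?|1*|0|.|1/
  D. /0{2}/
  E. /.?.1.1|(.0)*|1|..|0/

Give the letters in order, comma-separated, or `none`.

A → no match
B → no match — must start with "110"
C → match
D → no match
E → match

C, E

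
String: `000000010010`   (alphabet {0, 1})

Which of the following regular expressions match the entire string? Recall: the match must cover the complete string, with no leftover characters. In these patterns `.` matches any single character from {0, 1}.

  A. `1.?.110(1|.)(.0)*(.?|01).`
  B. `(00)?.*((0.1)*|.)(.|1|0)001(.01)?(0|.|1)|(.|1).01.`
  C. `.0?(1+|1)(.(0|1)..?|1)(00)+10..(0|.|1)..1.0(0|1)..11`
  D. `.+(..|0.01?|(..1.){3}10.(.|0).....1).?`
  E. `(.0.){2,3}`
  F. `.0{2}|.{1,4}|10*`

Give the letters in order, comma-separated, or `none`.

A → no match — must start with `1`
B → match
C → no match — must end with `11`
D → match
E → no match
F → no match

B, D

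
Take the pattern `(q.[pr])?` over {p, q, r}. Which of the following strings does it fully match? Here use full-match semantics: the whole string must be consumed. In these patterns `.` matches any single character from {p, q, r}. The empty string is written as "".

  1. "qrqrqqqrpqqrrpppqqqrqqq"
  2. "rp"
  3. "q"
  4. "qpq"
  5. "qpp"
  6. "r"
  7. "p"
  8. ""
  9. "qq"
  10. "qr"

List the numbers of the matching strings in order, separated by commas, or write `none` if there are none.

1 → no match
2. "rp" → no match
3. "q" → no match
4. "qpq" → no match
5. "qpp" → match
6. "r" → no match
7. "p" → no match
8. "" → match
9. "qq" → no match
10. "qr" → no match

5, 8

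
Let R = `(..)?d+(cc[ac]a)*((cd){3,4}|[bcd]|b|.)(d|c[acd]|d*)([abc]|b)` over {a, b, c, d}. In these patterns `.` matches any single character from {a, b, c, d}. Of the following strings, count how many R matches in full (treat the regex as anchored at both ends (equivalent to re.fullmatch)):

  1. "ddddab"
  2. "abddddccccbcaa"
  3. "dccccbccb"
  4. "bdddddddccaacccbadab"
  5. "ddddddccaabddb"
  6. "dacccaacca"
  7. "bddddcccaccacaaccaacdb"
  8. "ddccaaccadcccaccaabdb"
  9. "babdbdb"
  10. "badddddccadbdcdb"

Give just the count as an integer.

2

1 → match
2 → no match
3 → no match
4 → no match
5 → match
6 → no match
7 → no match
8 → no match
9 → no match
10 → no match
Total matched: 2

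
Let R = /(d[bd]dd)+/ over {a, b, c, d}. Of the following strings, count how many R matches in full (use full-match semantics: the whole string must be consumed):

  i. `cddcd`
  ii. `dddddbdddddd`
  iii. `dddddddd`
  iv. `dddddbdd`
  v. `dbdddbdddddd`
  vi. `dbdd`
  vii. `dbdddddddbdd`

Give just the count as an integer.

6

i → no match — must start with `d`
ii → match
iii → match
iv → match
v → match
vi → match
vii → match
Total matched: 6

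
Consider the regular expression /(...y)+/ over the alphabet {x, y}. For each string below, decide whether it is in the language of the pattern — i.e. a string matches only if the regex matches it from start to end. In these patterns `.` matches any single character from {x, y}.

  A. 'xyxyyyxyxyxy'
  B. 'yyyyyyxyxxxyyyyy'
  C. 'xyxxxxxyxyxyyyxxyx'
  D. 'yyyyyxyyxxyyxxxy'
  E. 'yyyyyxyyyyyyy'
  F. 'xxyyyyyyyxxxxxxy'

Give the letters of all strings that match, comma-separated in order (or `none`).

A. 'xyxyyyxyxyxy' → match
B → match
C → no match — must end with 'y'
D → match
E → no match
F → no match

A, B, D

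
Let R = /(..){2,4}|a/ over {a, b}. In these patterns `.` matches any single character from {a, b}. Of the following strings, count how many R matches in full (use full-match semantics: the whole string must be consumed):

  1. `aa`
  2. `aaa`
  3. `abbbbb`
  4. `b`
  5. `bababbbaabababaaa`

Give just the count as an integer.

1

1. `aa` → no match
2. `aaa` → no match
3. `abbbbb` → match
4. `b` → no match
5 → no match
Total matched: 1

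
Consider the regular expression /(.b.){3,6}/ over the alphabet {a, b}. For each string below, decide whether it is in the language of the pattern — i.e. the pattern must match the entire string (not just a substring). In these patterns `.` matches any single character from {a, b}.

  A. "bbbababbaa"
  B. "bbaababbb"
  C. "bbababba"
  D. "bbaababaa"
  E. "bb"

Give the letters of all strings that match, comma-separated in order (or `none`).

A. "bbbababbaa" → no match
B. "bbaababbb" → match
C. "bbababba" → no match
D. "bbaababaa" → no match
E. "bb" → no match

B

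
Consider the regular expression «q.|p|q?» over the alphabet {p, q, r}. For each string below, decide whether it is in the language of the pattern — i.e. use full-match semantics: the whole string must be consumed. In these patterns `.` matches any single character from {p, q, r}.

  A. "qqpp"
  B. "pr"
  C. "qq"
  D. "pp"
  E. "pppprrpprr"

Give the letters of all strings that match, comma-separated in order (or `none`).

C

A → no match
B → no match
C → match
D → no match
E → no match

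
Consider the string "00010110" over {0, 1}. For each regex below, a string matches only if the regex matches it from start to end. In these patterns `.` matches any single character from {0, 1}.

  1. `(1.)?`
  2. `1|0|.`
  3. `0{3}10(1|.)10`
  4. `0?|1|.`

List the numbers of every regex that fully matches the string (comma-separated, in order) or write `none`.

1 → no match
2 → no match
3 → match
4 → no match

3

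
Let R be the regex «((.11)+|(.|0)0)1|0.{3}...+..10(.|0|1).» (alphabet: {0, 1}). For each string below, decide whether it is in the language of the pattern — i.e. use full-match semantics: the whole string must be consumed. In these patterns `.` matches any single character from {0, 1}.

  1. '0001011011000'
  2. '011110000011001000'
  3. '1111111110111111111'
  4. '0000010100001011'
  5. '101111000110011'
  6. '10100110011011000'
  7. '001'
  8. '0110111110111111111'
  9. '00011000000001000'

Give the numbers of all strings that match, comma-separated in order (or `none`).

1 → match
2 → match
3 → match
4 → match
5 → no match
6 → no match
7 → match
8 → match
9 → match

1, 2, 3, 4, 7, 8, 9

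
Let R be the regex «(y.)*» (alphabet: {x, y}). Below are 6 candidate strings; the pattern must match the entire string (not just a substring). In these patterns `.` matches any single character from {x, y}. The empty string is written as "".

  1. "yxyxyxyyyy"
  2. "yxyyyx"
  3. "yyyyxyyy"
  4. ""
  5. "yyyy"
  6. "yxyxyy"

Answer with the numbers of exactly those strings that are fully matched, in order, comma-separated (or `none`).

1, 2, 4, 5, 6

1 → match
2 → match
3 → no match
4 → match
5 → match
6 → match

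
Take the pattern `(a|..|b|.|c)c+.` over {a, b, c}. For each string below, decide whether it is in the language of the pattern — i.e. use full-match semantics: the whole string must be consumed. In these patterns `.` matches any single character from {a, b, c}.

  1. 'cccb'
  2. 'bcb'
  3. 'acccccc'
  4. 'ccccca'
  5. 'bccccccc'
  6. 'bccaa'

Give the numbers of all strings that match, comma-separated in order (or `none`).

1 → match
2 → match
3 → match
4 → match
5 → match
6 → no match

1, 2, 3, 4, 5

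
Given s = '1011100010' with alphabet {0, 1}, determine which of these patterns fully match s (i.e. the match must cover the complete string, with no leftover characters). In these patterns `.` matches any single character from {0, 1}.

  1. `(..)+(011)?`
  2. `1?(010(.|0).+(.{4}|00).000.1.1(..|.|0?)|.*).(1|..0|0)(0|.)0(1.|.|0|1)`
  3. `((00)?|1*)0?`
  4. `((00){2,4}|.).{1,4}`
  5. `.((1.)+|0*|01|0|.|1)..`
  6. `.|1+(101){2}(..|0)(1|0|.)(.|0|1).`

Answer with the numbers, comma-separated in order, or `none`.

1, 2

1 → match
2 → match
3 → no match
4 → no match
5 → no match
6 → no match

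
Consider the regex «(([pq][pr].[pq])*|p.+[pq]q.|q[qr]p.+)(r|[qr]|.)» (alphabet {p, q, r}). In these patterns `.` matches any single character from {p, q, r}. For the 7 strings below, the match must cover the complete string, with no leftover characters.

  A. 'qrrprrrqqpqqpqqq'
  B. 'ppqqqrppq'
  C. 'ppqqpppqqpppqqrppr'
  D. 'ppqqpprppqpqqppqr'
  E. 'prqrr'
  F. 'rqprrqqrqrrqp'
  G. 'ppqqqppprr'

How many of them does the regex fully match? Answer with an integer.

1

A → no match
B → match
C → no match
D → no match
E → no match
F → no match
G → no match
Total matched: 1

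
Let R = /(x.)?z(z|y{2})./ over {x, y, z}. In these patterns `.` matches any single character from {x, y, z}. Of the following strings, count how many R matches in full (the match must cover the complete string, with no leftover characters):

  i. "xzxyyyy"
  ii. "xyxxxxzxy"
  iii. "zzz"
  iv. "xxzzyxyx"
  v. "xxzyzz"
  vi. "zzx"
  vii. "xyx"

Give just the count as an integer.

2

i → no match
ii → no match
iii → match
iv → no match
v → no match
vi → match
vii → no match
Total matched: 2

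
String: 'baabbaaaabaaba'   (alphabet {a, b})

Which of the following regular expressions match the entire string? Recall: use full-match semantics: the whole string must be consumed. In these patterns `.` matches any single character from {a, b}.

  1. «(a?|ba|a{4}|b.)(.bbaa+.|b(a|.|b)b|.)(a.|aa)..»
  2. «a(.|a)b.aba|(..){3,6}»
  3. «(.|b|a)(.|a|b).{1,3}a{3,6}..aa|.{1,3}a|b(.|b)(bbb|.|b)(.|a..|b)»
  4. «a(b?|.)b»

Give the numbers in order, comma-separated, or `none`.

1 → match
2 → no match
3 → no match
4 → no match — must start with 'a'

1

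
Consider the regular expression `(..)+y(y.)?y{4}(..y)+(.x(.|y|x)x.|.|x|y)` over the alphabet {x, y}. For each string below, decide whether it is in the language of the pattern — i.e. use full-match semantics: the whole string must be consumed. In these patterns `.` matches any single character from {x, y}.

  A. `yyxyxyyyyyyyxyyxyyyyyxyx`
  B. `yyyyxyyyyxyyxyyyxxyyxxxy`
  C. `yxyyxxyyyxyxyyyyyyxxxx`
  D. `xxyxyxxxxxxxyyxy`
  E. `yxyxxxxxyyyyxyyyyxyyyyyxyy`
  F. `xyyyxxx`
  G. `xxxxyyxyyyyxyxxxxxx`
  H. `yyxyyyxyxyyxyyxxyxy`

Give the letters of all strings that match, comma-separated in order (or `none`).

A

A → match
B → no match
C → no match
D → no match
E → no match
F → no match
G → no match
H → no match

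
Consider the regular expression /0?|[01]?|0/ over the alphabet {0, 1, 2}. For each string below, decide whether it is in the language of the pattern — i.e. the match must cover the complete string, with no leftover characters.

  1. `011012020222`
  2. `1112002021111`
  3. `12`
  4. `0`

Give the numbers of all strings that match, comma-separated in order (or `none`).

1 → no match
2 → no match
3 → no match
4 → match

4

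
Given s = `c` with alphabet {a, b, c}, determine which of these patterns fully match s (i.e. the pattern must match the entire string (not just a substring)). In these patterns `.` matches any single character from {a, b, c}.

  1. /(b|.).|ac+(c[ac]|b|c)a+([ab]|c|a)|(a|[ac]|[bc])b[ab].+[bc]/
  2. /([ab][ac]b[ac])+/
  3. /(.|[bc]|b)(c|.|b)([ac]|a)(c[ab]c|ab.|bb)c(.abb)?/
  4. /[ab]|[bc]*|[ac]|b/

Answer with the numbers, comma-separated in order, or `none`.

1 → no match
2 → no match
3 → no match
4 → match

4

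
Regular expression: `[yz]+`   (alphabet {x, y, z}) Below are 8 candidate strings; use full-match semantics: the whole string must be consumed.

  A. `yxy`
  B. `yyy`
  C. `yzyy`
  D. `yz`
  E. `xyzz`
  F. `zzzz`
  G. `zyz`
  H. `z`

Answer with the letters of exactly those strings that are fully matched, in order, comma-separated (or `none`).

B, C, D, F, G, H

A. `yxy` → no match
B. `yyy` → match
C. `yzyy` → match
D. `yz` → match
E. `xyzz` → no match
F. `zzzz` → match
G. `zyz` → match
H. `z` → match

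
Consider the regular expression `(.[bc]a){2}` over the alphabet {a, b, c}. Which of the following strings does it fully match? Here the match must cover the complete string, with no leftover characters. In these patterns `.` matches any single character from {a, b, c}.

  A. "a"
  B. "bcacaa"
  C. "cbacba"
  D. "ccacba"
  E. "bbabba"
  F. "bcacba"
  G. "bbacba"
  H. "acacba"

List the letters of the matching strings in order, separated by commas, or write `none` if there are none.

A → no match
B → no match
C → match
D → match
E → match
F → match
G → match
H → match

C, D, E, F, G, H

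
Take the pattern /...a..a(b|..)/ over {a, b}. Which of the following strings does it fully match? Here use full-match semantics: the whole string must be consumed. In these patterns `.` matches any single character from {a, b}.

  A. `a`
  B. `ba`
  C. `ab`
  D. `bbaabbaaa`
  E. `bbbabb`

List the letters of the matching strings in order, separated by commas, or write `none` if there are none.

D

A. `a` → no match
B. `ba` → no match
C. `ab` → no match
D. `bbaabbaaa` → match
E. `bbbabb` → no match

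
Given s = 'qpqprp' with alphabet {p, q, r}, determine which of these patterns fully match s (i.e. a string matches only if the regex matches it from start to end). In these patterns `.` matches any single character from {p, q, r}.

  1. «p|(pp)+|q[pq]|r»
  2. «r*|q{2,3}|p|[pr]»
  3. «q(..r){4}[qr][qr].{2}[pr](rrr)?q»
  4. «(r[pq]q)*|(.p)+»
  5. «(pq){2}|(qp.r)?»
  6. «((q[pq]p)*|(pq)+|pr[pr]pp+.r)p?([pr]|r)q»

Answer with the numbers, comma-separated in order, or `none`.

4

1 → no match
2 → no match
3 → no match — must end with 'q'
4 → match
5 → no match
6 → no match — must end with 'q'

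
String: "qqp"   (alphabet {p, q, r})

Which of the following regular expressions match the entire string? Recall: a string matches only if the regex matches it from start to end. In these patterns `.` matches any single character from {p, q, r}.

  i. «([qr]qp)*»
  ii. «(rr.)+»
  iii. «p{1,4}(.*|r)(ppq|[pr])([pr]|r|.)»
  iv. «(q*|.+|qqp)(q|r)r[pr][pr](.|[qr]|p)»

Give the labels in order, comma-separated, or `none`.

i

i → match
ii → no match — must start with "rr"
iii → no match — must start with "p"
iv → no match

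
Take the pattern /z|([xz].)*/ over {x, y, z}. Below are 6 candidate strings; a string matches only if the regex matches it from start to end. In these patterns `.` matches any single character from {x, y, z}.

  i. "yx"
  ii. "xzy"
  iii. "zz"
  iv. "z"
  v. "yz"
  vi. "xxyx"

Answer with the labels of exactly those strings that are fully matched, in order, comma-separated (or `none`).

i → no match
ii → no match
iii → match
iv → match
v → no match
vi → no match

iii, iv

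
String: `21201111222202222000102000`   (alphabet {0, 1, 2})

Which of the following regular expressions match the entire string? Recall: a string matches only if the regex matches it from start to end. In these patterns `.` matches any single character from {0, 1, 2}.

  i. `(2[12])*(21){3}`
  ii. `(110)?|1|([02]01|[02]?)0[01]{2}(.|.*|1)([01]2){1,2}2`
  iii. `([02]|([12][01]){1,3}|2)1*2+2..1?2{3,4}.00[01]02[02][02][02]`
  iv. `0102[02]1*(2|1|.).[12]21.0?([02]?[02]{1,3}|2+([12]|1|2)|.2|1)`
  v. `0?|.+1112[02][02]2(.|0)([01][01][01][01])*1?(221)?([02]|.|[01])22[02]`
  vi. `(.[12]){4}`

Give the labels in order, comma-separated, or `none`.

iii

i → no match — must end with `21`
ii → no match
iii → match
iv → no match — must start with `0102`
v → no match
vi → no match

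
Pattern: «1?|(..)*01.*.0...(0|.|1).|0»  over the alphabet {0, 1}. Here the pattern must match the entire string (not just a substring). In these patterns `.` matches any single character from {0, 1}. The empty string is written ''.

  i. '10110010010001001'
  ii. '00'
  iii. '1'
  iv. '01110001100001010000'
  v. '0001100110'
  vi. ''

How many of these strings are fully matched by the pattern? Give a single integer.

4

i → match
ii → no match
iii → match
iv → match
v → no match
vi → match
Total matched: 4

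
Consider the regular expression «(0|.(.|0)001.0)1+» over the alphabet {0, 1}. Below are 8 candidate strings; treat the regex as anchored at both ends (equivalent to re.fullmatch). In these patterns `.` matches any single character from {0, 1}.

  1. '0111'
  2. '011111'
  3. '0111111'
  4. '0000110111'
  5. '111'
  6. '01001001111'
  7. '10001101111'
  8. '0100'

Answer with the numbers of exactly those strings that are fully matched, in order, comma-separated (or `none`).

1 → match
2 → match
3 → match
4 → match
5 → no match
6 → match
7 → match
8 → no match — must end with '1'

1, 2, 3, 4, 6, 7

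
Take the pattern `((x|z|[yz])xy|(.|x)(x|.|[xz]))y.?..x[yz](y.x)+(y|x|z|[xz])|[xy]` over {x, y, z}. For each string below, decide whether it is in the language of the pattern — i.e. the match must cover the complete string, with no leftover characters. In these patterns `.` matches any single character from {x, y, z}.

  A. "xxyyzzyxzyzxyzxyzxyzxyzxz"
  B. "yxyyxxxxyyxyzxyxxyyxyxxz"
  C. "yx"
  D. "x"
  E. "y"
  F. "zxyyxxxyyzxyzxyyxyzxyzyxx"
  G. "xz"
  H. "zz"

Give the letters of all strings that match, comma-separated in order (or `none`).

A → match
B → no match
C → no match
D → match
E → match
F → no match
G → no match
H → no match

A, D, E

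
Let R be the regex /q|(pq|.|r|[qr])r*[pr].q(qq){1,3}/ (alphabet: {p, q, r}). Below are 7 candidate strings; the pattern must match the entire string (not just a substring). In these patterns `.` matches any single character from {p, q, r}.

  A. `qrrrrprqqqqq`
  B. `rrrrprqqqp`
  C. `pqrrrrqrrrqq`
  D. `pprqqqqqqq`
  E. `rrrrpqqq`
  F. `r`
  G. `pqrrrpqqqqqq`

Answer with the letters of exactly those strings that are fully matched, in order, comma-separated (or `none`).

A, D, E, G

A → match
B → no match
C → no match
D → match
E → match
F → no match
G → match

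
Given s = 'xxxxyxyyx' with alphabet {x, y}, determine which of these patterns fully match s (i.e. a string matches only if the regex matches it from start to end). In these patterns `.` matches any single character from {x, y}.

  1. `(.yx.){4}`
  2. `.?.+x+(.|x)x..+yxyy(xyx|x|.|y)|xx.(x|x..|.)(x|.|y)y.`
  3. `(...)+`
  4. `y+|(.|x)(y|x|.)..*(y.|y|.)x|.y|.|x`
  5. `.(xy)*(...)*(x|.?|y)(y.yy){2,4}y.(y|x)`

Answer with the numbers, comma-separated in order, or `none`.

2, 3, 4

1 → no match
2 → match
3 → match
4 → match
5 → no match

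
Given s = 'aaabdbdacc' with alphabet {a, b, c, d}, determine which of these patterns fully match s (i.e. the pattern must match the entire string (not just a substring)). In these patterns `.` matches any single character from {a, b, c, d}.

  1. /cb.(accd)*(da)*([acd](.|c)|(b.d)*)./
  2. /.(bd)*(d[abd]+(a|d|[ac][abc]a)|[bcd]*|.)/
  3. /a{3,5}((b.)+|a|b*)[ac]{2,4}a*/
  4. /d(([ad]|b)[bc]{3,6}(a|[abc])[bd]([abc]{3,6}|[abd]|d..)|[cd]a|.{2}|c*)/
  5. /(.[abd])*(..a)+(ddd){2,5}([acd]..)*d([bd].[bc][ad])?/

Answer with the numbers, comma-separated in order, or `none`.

1 → no match — must start with 'cb'
2 → no match
3 → match
4 → no match — must start with 'd'
5 → no match

3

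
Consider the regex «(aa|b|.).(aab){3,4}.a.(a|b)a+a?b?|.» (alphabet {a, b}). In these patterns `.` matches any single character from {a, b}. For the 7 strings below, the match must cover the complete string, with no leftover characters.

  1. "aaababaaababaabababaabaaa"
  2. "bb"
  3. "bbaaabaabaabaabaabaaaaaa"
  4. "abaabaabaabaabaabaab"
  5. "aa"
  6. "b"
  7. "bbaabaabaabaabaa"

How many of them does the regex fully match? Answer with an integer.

3

1 → no match
2. "bb" → no match
3 → no match
4 → match
5. "aa" → no match
6. "b" → match
7 → match
Total matched: 3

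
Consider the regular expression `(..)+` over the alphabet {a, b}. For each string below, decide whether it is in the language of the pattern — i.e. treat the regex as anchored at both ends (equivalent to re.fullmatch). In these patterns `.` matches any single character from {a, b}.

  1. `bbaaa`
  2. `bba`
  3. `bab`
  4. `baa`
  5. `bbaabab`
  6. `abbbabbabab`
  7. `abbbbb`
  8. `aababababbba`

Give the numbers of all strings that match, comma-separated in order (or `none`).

1 → no match
2 → no match
3 → no match
4 → no match
5 → no match
6 → no match
7 → match
8 → match

7, 8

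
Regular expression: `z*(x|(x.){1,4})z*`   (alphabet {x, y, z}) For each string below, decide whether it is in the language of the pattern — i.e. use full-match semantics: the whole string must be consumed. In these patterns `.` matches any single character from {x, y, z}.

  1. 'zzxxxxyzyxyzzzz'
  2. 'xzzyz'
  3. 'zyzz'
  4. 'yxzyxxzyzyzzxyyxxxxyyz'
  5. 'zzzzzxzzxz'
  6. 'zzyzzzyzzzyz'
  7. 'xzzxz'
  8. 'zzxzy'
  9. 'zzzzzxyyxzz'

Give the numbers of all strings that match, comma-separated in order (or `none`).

1 → no match
2. 'xzzyz' → no match
3. 'zyzz' → no match
4 → no match
5. 'zzzzzxzzxz' → no match
6. 'zzyzzzyzzzyz' → no match
7. 'xzzxz' → no match
8. 'zzxzy' → no match
9. 'zzzzzxyyxzz' → no match

none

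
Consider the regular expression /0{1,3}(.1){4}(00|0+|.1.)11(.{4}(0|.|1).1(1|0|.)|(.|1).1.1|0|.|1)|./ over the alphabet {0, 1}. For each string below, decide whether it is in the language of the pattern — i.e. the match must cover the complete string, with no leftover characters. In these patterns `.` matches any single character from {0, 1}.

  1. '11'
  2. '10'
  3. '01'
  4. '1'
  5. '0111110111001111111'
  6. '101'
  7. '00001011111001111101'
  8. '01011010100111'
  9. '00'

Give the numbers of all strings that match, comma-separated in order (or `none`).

4, 7

1 → no match
2 → no match
3 → no match
4 → match
5 → no match
6 → no match
7 → match
8 → no match
9 → no match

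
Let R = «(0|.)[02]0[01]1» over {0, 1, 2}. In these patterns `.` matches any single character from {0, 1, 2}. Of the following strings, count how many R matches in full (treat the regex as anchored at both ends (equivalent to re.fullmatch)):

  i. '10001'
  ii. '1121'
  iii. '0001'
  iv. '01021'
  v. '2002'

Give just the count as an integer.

i → match
ii → no match
iii → no match
iv → no match
v → no match — must end with '1'
Total matched: 1

1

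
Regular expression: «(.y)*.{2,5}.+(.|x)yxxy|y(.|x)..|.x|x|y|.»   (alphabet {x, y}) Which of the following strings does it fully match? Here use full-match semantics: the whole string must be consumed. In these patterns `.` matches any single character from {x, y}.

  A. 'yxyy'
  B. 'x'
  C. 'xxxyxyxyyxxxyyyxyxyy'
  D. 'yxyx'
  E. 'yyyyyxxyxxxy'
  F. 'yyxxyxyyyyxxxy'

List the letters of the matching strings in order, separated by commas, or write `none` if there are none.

A, B, D

A → match
B → match
C → no match
D → match
E → no match
F → no match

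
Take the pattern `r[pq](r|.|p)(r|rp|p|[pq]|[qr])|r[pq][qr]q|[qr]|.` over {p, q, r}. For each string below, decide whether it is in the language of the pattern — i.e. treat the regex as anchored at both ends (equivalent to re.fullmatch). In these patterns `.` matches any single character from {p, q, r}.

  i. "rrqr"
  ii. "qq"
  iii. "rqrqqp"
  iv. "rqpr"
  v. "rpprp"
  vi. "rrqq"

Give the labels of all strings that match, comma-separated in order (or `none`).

i. "rrqr" → no match
ii. "qq" → no match
iii. "rqrqqp" → no match
iv. "rqpr" → match
v. "rpprp" → match
vi. "rrqq" → no match

iv, v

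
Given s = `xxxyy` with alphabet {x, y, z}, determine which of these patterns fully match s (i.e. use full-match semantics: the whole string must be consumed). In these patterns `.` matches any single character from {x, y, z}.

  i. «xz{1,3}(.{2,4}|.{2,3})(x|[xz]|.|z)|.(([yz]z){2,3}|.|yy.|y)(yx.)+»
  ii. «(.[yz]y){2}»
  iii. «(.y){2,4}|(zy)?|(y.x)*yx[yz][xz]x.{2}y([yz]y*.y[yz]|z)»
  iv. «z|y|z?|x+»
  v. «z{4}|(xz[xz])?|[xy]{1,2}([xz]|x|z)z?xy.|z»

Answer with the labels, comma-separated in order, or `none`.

v

i → no match
ii → no match
iii → no match
iv → no match
v → match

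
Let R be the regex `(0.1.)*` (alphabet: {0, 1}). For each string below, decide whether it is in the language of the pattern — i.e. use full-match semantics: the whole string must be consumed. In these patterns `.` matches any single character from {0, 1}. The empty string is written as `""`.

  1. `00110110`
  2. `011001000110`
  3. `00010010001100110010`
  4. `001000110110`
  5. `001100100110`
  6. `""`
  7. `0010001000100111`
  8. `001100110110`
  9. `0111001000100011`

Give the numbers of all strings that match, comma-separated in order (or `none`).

1, 4, 5, 6, 7, 8, 9

1. `00110110` → match
2. `011001000110` → no match
3 → no match
4. `001000110110` → match
5. `001100100110` → match
6. `""` → match
7 → match
8. `001100110110` → match
9 → match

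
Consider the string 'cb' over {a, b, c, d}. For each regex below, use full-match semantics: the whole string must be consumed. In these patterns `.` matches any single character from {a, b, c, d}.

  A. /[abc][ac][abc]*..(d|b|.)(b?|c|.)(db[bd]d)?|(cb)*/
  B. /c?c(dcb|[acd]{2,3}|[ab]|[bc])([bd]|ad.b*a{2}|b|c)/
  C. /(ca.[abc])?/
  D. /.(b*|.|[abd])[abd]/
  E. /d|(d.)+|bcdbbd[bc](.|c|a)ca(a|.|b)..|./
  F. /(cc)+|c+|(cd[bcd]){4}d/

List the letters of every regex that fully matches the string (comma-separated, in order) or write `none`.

A → match
B → no match
C → no match
D → match
E → no match
F → no match

A, D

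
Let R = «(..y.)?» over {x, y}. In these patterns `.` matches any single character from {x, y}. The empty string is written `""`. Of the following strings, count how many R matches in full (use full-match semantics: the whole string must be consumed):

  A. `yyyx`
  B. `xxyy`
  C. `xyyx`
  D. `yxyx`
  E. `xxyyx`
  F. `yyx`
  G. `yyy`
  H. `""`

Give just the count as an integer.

5

A → match
B → match
C → match
D → match
E → no match
F → no match
G → no match
H → match
Total matched: 5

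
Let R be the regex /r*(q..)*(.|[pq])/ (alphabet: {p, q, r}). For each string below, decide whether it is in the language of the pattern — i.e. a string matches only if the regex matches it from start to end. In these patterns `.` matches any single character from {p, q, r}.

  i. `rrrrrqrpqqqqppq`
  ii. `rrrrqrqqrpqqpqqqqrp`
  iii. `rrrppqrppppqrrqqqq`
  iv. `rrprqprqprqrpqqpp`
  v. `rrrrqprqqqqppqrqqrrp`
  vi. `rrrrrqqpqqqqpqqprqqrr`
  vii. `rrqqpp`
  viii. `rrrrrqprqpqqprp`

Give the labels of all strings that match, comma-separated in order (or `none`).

i → match
ii → no match
iii → no match
iv → no match
v → match
vi → match
vii → match
viii → match

i, v, vi, vii, viii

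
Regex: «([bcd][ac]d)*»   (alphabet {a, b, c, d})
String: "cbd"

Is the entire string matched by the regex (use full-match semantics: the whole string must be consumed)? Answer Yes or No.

No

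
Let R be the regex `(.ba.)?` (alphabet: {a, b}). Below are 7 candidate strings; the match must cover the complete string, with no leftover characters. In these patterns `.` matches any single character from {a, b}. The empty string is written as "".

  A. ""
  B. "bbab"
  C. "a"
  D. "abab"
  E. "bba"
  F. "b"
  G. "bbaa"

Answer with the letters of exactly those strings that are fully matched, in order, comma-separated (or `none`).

A. "" → match
B. "bbab" → match
C. "a" → no match
D. "abab" → match
E. "bba" → no match
F. "b" → no match
G. "bbaa" → match

A, B, D, G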